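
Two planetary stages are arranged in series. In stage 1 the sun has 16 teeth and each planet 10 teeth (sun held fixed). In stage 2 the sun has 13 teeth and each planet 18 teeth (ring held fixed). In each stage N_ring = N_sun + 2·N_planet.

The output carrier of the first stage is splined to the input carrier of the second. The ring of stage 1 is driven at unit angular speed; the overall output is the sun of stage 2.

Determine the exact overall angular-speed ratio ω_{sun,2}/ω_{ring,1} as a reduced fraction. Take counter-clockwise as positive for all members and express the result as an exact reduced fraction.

558/169

Stage 1: N_ring = 16 + 2·10 = 36
Stage 1: 16(ω_s−ω_c) = −36(ω_r−ω_c),  ω_s=0, ω_r=1
Stage 1: 16(0−ω_c) = −36(1−ω_c)  ⇒  52ω_c = 36  ⇒  ω_c = 9/13
  ⇒ ω_c¹/ω_r¹ = 9/13
Stage 2: N_ring = 13 + 2·18 = 49
Stage 2: 13(ω_s−ω_c) = −49(ω_r−ω_c),  ω_r=0, ω_c=1
Stage 2: ω_s = 1 − (49/13)(0−1) = 62/13
  ⇒ ω_s²/ω_c² = 62/13
Coupling ω_c² = ω_c¹ ⇒ overall = 9/13 × 62/13 = 558/169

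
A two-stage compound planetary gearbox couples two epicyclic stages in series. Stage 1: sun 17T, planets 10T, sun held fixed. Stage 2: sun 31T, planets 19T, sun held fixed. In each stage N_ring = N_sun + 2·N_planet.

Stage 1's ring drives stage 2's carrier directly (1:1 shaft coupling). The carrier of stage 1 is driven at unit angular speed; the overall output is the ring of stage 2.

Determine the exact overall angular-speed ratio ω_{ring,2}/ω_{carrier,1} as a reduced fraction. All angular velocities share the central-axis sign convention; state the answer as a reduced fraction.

1800/851

Stage 1: N_ring = 17 + 2·10 = 37
Stage 1: 17(ω_s−ω_c) = −37(ω_r−ω_c),  ω_s=0, ω_c=1
Stage 1: ω_r = 1 − (17/37)(0−1) = 54/37
  ⇒ ω_r¹/ω_c¹ = 54/37
Stage 2: N_ring = 31 + 2·19 = 69
Stage 2: 31(ω_s−ω_c) = −69(ω_r−ω_c),  ω_s=0, ω_c=1
Stage 2: ω_r = 1 − (31/69)(0−1) = 100/69
  ⇒ ω_r²/ω_c² = 100/69
Coupling ω_c² = ω_r¹ ⇒ overall = 54/37 × 100/69 = 1800/851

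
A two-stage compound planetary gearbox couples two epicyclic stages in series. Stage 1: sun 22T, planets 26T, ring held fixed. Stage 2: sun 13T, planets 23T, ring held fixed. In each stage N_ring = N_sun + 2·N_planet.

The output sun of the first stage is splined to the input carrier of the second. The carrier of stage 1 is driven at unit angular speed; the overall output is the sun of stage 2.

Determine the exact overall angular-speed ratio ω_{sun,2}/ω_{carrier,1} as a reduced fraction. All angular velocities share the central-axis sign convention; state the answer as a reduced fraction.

Stage 1: N_ring = 22 + 2·26 = 74
Stage 1: 22(ω_s−ω_c) = −74(ω_r−ω_c),  ω_r=0, ω_c=1
Stage 1: ω_s = 1 − (74/22)(0−1) = 48/11
  ⇒ ω_s¹/ω_c¹ = 48/11
Stage 2: N_ring = 13 + 2·23 = 59
Stage 2: 13(ω_s−ω_c) = −59(ω_r−ω_c),  ω_r=0, ω_c=1
Stage 2: ω_s = 1 − (59/13)(0−1) = 72/13
  ⇒ ω_s²/ω_c² = 72/13
Coupling ω_c² = ω_s¹ ⇒ overall = 48/11 × 72/13 = 3456/143

3456/143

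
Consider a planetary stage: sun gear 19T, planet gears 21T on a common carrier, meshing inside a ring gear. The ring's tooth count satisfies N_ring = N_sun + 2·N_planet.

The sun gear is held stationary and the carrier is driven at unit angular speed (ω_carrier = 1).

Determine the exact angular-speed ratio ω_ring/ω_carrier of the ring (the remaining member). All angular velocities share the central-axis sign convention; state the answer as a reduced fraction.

80/61

N_ring = 19 + 2·21 = 61
19(ω_s−ω_c) = −61(ω_r−ω_c),  ω_s=0, ω_c=1
ω_r = 1 − (19/61)(0−1) = 80/61
ω_r/ω_c = 80/61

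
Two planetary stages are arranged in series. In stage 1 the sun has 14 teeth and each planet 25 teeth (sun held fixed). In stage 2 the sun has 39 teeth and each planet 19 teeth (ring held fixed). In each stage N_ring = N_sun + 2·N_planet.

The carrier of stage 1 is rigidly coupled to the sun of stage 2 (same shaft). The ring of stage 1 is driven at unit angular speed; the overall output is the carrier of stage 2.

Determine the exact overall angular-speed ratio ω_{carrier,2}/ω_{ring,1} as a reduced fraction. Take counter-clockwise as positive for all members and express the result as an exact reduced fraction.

Stage 1: N_ring = 14 + 2·25 = 64
Stage 1: 14(ω_s−ω_c) = −64(ω_r−ω_c),  ω_s=0, ω_r=1
Stage 1: 14(0−ω_c) = −64(1−ω_c)  ⇒  78ω_c = 64  ⇒  ω_c = 32/39
  ⇒ ω_c¹/ω_r¹ = 32/39
Stage 2: N_ring = 39 + 2·19 = 77
Stage 2: 39(ω_s−ω_c) = −77(ω_r−ω_c),  ω_r=0, ω_s=1
Stage 2: 39(1−ω_c) = −77(0−ω_c)  ⇒  116ω_c = 39  ⇒  ω_c = 39/116
  ⇒ ω_c²/ω_s² = 39/116
Coupling ω_s² = ω_c¹ ⇒ overall = 32/39 × 39/116 = 8/29

8/29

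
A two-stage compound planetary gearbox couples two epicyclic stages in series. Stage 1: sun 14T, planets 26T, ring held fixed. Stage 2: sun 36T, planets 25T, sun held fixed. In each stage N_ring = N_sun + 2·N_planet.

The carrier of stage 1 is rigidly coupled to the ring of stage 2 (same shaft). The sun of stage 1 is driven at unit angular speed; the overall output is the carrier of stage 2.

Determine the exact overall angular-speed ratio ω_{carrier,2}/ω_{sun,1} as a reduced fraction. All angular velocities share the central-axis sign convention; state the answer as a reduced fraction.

301/2440

Stage 1: N_ring = 14 + 2·26 = 66
Stage 1: 14(ω_s−ω_c) = −66(ω_r−ω_c),  ω_r=0, ω_s=1
Stage 1: 14(1−ω_c) = −66(0−ω_c)  ⇒  80ω_c = 14  ⇒  ω_c = 7/40
  ⇒ ω_c¹/ω_s¹ = 7/40
Stage 2: N_ring = 36 + 2·25 = 86
Stage 2: 36(ω_s−ω_c) = −86(ω_r−ω_c),  ω_s=0, ω_r=1
Stage 2: 36(0−ω_c) = −86(1−ω_c)  ⇒  122ω_c = 86  ⇒  ω_c = 43/61
  ⇒ ω_c²/ω_r² = 43/61
Coupling ω_r² = ω_c¹ ⇒ overall = 7/40 × 43/61 = 301/2440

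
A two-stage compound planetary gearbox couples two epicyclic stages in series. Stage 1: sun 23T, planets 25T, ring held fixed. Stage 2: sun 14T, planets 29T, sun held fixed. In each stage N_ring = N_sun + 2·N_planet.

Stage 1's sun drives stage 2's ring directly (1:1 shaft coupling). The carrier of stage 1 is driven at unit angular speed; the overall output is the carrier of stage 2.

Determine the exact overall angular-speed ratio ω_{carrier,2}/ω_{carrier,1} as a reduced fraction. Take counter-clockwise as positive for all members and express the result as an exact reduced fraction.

Stage 1: N_ring = 23 + 2·25 = 73
Stage 1: 23(ω_s−ω_c) = −73(ω_r−ω_c),  ω_r=0, ω_c=1
Stage 1: ω_s = 1 − (73/23)(0−1) = 96/23
  ⇒ ω_s¹/ω_c¹ = 96/23
Stage 2: N_ring = 14 + 2·29 = 72
Stage 2: 14(ω_s−ω_c) = −72(ω_r−ω_c),  ω_s=0, ω_r=1
Stage 2: 14(0−ω_c) = −72(1−ω_c)  ⇒  86ω_c = 72  ⇒  ω_c = 36/43
  ⇒ ω_c²/ω_r² = 36/43
Coupling ω_r² = ω_s¹ ⇒ overall = 96/23 × 36/43 = 3456/989

3456/989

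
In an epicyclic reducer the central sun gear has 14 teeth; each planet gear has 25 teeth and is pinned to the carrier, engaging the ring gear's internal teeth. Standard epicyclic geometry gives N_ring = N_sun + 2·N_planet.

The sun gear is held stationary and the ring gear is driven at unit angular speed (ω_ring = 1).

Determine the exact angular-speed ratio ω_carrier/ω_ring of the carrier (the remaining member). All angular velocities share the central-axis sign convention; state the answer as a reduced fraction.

N_ring = 14 + 2·25 = 64
14(ω_s−ω_c) = −64(ω_r−ω_c),  ω_s=0, ω_r=1
14(0−ω_c) = −64(1−ω_c)  ⇒  78ω_c = 64  ⇒  ω_c = 32/39
ω_c/ω_r = 32/39

32/39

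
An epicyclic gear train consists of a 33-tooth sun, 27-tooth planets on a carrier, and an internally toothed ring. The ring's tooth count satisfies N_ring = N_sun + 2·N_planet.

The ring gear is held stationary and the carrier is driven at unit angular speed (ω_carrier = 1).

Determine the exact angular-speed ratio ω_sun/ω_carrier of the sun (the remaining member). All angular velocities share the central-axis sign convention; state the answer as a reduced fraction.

N_ring = 33 + 2·27 = 87
33(ω_s−ω_c) = −87(ω_r−ω_c),  ω_r=0, ω_c=1
ω_s = 1 − (87/33)(0−1) = 40/11
ω_s/ω_c = 40/11

40/11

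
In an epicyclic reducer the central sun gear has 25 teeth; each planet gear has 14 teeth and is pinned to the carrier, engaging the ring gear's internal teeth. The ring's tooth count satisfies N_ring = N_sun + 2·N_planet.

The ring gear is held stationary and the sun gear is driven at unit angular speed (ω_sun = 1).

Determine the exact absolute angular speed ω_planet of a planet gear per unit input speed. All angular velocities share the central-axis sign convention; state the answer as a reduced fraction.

N_ring = 25 + 2·14 = 53
25(ω_s−ω_c) = −53(ω_r−ω_c),  ω_r=0, ω_s=1
25(1−ω_c) = −53(0−ω_c)  ⇒  78ω_c = 25  ⇒  ω_c = 25/78
sun–planet: 25·(1−25/78) = −14·(ω_p−ω_c)  ⇒  ω_p−ω_c = −(25/14)·(53/78) = -1325/1092
ω_p = 25/78 − 1325/1092 = -25/28

-25/28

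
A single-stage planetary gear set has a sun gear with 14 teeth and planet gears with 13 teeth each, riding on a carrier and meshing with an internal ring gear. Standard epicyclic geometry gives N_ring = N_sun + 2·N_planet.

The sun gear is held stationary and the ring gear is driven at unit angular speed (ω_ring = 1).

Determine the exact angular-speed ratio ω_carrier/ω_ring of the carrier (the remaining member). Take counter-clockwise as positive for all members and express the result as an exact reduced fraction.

20/27

N_ring = 14 + 2·13 = 40
14(ω_s−ω_c) = −40(ω_r−ω_c),  ω_s=0, ω_r=1
14(0−ω_c) = −40(1−ω_c)  ⇒  54ω_c = 40  ⇒  ω_c = 20/27
ω_c/ω_r = 20/27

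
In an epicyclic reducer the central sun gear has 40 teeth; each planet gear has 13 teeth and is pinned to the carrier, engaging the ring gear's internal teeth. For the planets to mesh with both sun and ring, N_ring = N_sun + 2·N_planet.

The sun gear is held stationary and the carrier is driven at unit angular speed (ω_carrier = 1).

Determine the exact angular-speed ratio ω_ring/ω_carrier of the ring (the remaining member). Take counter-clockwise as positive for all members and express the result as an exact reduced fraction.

N_ring = 40 + 2·13 = 66
40(ω_s−ω_c) = −66(ω_r−ω_c),  ω_s=0, ω_c=1
ω_r = 1 − (40/66)(0−1) = 53/33
ω_r/ω_c = 53/33

53/33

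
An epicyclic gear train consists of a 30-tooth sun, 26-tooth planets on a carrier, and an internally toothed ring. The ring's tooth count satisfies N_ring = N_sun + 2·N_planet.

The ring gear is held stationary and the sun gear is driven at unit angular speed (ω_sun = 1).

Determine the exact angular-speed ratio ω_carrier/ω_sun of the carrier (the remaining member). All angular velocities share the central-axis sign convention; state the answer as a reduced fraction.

N_ring = 30 + 2·26 = 82
30(ω_s−ω_c) = −82(ω_r−ω_c),  ω_r=0, ω_s=1
30(1−ω_c) = −82(0−ω_c)  ⇒  112ω_c = 30  ⇒  ω_c = 15/56
ω_c/ω_s = 15/56

15/56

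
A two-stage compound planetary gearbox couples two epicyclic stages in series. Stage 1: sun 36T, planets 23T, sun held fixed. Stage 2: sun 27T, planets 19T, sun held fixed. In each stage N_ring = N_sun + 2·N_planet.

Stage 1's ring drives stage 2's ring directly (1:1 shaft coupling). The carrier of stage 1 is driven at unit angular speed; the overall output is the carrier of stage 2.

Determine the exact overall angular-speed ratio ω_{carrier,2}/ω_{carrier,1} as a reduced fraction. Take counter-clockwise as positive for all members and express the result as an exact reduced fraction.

3835/3772

Stage 1: N_ring = 36 + 2·23 = 82
Stage 1: 36(ω_s−ω_c) = −82(ω_r−ω_c),  ω_s=0, ω_c=1
Stage 1: ω_r = 1 − (36/82)(0−1) = 59/41
  ⇒ ω_r¹/ω_c¹ = 59/41
Stage 2: N_ring = 27 + 2·19 = 65
Stage 2: 27(ω_s−ω_c) = −65(ω_r−ω_c),  ω_s=0, ω_r=1
Stage 2: 27(0−ω_c) = −65(1−ω_c)  ⇒  92ω_c = 65  ⇒  ω_c = 65/92
  ⇒ ω_c²/ω_r² = 65/92
Coupling ω_r² = ω_r¹ ⇒ overall = 59/41 × 65/92 = 3835/3772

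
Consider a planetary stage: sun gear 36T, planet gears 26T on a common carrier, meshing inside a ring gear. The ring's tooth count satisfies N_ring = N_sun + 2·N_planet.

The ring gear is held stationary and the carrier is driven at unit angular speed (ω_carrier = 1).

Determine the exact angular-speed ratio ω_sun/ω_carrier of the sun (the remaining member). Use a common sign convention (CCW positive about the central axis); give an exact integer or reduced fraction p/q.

N_ring = 36 + 2·26 = 88
36(ω_s−ω_c) = −88(ω_r−ω_c),  ω_r=0, ω_c=1
ω_s = 1 − (88/36)(0−1) = 31/9
ω_s/ω_c = 31/9

31/9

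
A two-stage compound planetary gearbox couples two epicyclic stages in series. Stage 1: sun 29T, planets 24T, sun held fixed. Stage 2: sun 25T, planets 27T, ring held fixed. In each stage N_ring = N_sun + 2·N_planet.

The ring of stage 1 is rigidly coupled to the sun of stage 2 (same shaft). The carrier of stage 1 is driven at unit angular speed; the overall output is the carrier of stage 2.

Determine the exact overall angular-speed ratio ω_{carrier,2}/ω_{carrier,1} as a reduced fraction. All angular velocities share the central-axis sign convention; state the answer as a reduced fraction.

1325/4004

Stage 1: N_ring = 29 + 2·24 = 77
Stage 1: 29(ω_s−ω_c) = −77(ω_r−ω_c),  ω_s=0, ω_c=1
Stage 1: ω_r = 1 − (29/77)(0−1) = 106/77
  ⇒ ω_r¹/ω_c¹ = 106/77
Stage 2: N_ring = 25 + 2·27 = 79
Stage 2: 25(ω_s−ω_c) = −79(ω_r−ω_c),  ω_r=0, ω_s=1
Stage 2: 25(1−ω_c) = −79(0−ω_c)  ⇒  104ω_c = 25  ⇒  ω_c = 25/104
  ⇒ ω_c²/ω_s² = 25/104
Coupling ω_s² = ω_r¹ ⇒ overall = 106/77 × 25/104 = 1325/4004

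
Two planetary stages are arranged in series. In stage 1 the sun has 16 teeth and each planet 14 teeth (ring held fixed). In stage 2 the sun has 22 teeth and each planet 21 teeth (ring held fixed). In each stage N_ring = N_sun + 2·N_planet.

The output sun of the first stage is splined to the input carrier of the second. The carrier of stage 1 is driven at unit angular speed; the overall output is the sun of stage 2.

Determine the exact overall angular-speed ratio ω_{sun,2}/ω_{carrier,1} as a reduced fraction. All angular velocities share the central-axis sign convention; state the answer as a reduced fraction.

645/44

Stage 1: N_ring = 16 + 2·14 = 44
Stage 1: 16(ω_s−ω_c) = −44(ω_r−ω_c),  ω_r=0, ω_c=1
Stage 1: ω_s = 1 − (44/16)(0−1) = 15/4
  ⇒ ω_s¹/ω_c¹ = 15/4
Stage 2: N_ring = 22 + 2·21 = 64
Stage 2: 22(ω_s−ω_c) = −64(ω_r−ω_c),  ω_r=0, ω_c=1
Stage 2: ω_s = 1 − (64/22)(0−1) = 43/11
  ⇒ ω_s²/ω_c² = 43/11
Coupling ω_c² = ω_s¹ ⇒ overall = 15/4 × 43/11 = 645/44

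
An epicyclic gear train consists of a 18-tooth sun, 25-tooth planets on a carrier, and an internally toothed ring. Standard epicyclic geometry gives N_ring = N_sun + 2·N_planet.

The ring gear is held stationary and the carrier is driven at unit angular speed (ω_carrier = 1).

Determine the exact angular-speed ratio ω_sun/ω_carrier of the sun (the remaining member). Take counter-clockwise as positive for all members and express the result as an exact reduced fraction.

43/9

N_ring = 18 + 2·25 = 68
18(ω_s−ω_c) = −68(ω_r−ω_c),  ω_r=0, ω_c=1
ω_s = 1 − (68/18)(0−1) = 43/9
ω_s/ω_c = 43/9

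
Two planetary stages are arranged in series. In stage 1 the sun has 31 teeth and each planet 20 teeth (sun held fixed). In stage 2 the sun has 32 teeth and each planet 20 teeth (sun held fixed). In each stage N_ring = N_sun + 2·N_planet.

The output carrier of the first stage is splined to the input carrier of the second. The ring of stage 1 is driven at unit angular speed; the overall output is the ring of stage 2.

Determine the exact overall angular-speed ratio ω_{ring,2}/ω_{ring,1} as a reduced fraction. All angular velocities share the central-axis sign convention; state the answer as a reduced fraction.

Stage 1: N_ring = 31 + 2·20 = 71
Stage 1: 31(ω_s−ω_c) = −71(ω_r−ω_c),  ω_s=0, ω_r=1
Stage 1: 31(0−ω_c) = −71(1−ω_c)  ⇒  102ω_c = 71  ⇒  ω_c = 71/102
  ⇒ ω_c¹/ω_r¹ = 71/102
Stage 2: N_ring = 32 + 2·20 = 72
Stage 2: 32(ω_s−ω_c) = −72(ω_r−ω_c),  ω_s=0, ω_c=1
Stage 2: ω_r = 1 − (32/72)(0−1) = 13/9
  ⇒ ω_r²/ω_c² = 13/9
Coupling ω_c² = ω_c¹ ⇒ overall = 71/102 × 13/9 = 923/918

923/918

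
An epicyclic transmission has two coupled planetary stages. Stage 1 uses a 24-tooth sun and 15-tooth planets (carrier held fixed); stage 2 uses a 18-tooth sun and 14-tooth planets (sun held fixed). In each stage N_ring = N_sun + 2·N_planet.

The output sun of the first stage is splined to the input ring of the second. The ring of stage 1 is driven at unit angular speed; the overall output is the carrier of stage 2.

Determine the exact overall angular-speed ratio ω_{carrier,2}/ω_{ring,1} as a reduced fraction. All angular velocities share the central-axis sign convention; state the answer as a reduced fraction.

Stage 1: N_ring = 24 + 2·15 = 54
Stage 1: 24(ω_s−ω_c) = −54(ω_r−ω_c),  ω_c=0, ω_r=1
Stage 1: ω_s = 0 − (54/24)(1−0) = -9/4
  ⇒ ω_s¹/ω_r¹ = -9/4
Stage 2: N_ring = 18 + 2·14 = 46
Stage 2: 18(ω_s−ω_c) = −46(ω_r−ω_c),  ω_s=0, ω_r=1
Stage 2: 18(0−ω_c) = −46(1−ω_c)  ⇒  64ω_c = 46  ⇒  ω_c = 23/32
  ⇒ ω_c²/ω_r² = 23/32
Coupling ω_r² = ω_s¹ ⇒ overall = -9/4 × 23/32 = -207/128

-207/128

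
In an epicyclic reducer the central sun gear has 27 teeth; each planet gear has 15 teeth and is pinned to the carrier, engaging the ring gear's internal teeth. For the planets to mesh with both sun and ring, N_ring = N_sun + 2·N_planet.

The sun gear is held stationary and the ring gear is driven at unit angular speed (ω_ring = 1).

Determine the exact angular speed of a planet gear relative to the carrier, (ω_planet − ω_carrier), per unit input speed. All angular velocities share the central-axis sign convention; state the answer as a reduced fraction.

N_ring = 27 + 2·15 = 57
27(ω_s−ω_c) = −57(ω_r−ω_c),  ω_s=0, ω_r=1
27(0−ω_c) = −57(1−ω_c)  ⇒  84ω_c = 57  ⇒  ω_c = 19/28
sun–planet: 27·(0−19/28) = −15·(ω_p−ω_c)  ⇒  ω_p−ω_c = −(27/15)·(-19/28) = 171/140

171/140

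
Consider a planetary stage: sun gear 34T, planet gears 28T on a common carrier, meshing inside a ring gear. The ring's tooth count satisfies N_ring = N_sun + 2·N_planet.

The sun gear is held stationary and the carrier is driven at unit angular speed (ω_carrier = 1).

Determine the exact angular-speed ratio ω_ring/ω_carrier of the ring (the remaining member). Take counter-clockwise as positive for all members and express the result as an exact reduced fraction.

62/45

N_ring = 34 + 2·28 = 90
34(ω_s−ω_c) = −90(ω_r−ω_c),  ω_s=0, ω_c=1
ω_r = 1 − (34/90)(0−1) = 62/45
ω_r/ω_c = 62/45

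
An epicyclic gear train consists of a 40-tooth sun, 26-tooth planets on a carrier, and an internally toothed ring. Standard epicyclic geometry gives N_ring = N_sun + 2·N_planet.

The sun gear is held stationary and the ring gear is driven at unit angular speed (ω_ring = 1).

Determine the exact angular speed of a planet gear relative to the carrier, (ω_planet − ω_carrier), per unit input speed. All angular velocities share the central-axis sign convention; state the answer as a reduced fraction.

N_ring = 40 + 2·26 = 92
40(ω_s−ω_c) = −92(ω_r−ω_c),  ω_s=0, ω_r=1
40(0−ω_c) = −92(1−ω_c)  ⇒  132ω_c = 92  ⇒  ω_c = 23/33
sun–planet: 40·(0−23/33) = −26·(ω_p−ω_c)  ⇒  ω_p−ω_c = −(40/26)·(-23/33) = 460/429

460/429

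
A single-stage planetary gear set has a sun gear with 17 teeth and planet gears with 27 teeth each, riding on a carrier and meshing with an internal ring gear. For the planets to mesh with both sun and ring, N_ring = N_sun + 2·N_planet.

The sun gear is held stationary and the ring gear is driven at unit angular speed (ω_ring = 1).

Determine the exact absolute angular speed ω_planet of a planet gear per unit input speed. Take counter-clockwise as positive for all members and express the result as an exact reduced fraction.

N_ring = 17 + 2·27 = 71
17(ω_s−ω_c) = −71(ω_r−ω_c),  ω_s=0, ω_r=1
17(0−ω_c) = −71(1−ω_c)  ⇒  88ω_c = 71  ⇒  ω_c = 71/88
sun–planet: 17·(0−71/88) = −27·(ω_p−ω_c)  ⇒  ω_p−ω_c = −(17/27)·(-71/88) = 1207/2376
ω_p = 71/88 + 1207/2376 = 71/54

71/54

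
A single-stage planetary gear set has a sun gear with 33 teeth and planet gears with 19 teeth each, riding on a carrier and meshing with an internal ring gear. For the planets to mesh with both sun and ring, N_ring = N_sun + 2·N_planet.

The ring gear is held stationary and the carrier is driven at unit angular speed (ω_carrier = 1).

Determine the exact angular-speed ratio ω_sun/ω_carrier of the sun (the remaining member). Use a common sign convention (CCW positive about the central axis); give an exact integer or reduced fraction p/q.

N_ring = 33 + 2·19 = 71
33(ω_s−ω_c) = −71(ω_r−ω_c),  ω_r=0, ω_c=1
ω_s = 1 − (71/33)(0−1) = 104/33
ω_s/ω_c = 104/33

104/33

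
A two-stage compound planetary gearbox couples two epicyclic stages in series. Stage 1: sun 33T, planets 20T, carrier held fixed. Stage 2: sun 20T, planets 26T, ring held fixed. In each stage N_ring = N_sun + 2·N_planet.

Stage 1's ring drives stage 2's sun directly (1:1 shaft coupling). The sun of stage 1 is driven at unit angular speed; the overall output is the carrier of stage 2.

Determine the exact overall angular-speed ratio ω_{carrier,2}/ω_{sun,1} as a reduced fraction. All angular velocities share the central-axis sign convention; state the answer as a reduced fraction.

-165/1679

Stage 1: N_ring = 33 + 2·20 = 73
Stage 1: 33(ω_s−ω_c) = −73(ω_r−ω_c),  ω_c=0, ω_s=1
Stage 1: ω_r = 0 − (33/73)(1−0) = -33/73
  ⇒ ω_r¹/ω_s¹ = -33/73
Stage 2: N_ring = 20 + 2·26 = 72
Stage 2: 20(ω_s−ω_c) = −72(ω_r−ω_c),  ω_r=0, ω_s=1
Stage 2: 20(1−ω_c) = −72(0−ω_c)  ⇒  92ω_c = 20  ⇒  ω_c = 5/23
  ⇒ ω_c²/ω_s² = 5/23
Coupling ω_s² = ω_r¹ ⇒ overall = -33/73 × 5/23 = -165/1679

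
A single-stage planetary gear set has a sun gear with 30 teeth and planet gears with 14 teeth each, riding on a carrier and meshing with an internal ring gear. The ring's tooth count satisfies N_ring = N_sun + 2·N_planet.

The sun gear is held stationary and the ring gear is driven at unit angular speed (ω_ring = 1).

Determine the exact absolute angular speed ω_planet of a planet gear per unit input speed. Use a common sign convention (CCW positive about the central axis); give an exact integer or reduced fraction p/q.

29/14

N_ring = 30 + 2·14 = 58
30(ω_s−ω_c) = −58(ω_r−ω_c),  ω_s=0, ω_r=1
30(0−ω_c) = −58(1−ω_c)  ⇒  88ω_c = 58  ⇒  ω_c = 29/44
sun–planet: 30·(0−29/44) = −14·(ω_p−ω_c)  ⇒  ω_p−ω_c = −(30/14)·(-29/44) = 435/308
ω_p = 29/44 + 435/308 = 29/14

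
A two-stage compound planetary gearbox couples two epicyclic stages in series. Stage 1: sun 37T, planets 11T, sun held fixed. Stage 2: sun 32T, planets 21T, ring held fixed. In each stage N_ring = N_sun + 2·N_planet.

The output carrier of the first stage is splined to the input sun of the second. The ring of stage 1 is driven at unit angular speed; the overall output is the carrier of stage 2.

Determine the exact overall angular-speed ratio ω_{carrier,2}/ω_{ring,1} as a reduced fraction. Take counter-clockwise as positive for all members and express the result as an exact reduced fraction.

59/318

Stage 1: N_ring = 37 + 2·11 = 59
Stage 1: 37(ω_s−ω_c) = −59(ω_r−ω_c),  ω_s=0, ω_r=1
Stage 1: 37(0−ω_c) = −59(1−ω_c)  ⇒  96ω_c = 59  ⇒  ω_c = 59/96
  ⇒ ω_c¹/ω_r¹ = 59/96
Stage 2: N_ring = 32 + 2·21 = 74
Stage 2: 32(ω_s−ω_c) = −74(ω_r−ω_c),  ω_r=0, ω_s=1
Stage 2: 32(1−ω_c) = −74(0−ω_c)  ⇒  106ω_c = 32  ⇒  ω_c = 16/53
  ⇒ ω_c²/ω_s² = 16/53
Coupling ω_s² = ω_c¹ ⇒ overall = 59/96 × 16/53 = 59/318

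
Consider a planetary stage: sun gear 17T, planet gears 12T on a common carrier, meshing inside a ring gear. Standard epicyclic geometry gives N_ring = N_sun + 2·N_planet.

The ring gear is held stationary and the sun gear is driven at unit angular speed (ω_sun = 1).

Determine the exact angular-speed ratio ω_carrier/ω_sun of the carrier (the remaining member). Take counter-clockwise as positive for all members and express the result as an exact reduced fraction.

N_ring = 17 + 2·12 = 41
17(ω_s−ω_c) = −41(ω_r−ω_c),  ω_r=0, ω_s=1
17(1−ω_c) = −41(0−ω_c)  ⇒  58ω_c = 17  ⇒  ω_c = 17/58
ω_c/ω_s = 17/58

17/58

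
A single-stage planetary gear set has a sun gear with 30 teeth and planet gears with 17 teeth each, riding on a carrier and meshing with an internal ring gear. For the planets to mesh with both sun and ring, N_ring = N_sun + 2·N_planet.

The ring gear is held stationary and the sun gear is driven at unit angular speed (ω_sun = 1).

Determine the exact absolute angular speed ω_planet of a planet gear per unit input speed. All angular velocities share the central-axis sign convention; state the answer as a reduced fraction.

-15/17

N_ring = 30 + 2·17 = 64
30(ω_s−ω_c) = −64(ω_r−ω_c),  ω_r=0, ω_s=1
30(1−ω_c) = −64(0−ω_c)  ⇒  94ω_c = 30  ⇒  ω_c = 15/47
sun–planet: 30·(1−15/47) = −17·(ω_p−ω_c)  ⇒  ω_p−ω_c = −(30/17)·(32/47) = -960/799
ω_p = 15/47 − 960/799 = -15/17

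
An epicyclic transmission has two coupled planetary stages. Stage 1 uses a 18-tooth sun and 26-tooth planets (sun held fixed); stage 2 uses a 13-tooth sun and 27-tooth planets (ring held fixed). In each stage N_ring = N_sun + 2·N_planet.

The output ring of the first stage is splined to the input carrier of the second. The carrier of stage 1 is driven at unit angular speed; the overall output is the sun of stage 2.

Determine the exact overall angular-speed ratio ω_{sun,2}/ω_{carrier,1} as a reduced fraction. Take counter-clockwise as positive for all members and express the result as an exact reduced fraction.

704/91

Stage 1: N_ring = 18 + 2·26 = 70
Stage 1: 18(ω_s−ω_c) = −70(ω_r−ω_c),  ω_s=0, ω_c=1
Stage 1: ω_r = 1 − (18/70)(0−1) = 44/35
  ⇒ ω_r¹/ω_c¹ = 44/35
Stage 2: N_ring = 13 + 2·27 = 67
Stage 2: 13(ω_s−ω_c) = −67(ω_r−ω_c),  ω_r=0, ω_c=1
Stage 2: ω_s = 1 − (67/13)(0−1) = 80/13
  ⇒ ω_s²/ω_c² = 80/13
Coupling ω_c² = ω_r¹ ⇒ overall = 44/35 × 80/13 = 704/91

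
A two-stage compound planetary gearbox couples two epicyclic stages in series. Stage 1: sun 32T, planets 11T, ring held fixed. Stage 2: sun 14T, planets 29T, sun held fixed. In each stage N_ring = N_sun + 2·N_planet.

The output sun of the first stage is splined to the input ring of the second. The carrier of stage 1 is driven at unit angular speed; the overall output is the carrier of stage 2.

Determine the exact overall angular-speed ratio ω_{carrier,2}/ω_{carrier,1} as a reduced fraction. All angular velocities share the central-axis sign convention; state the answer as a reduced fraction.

9/4

Stage 1: N_ring = 32 + 2·11 = 54
Stage 1: 32(ω_s−ω_c) = −54(ω_r−ω_c),  ω_r=0, ω_c=1
Stage 1: ω_s = 1 − (54/32)(0−1) = 43/16
  ⇒ ω_s¹/ω_c¹ = 43/16
Stage 2: N_ring = 14 + 2·29 = 72
Stage 2: 14(ω_s−ω_c) = −72(ω_r−ω_c),  ω_s=0, ω_r=1
Stage 2: 14(0−ω_c) = −72(1−ω_c)  ⇒  86ω_c = 72  ⇒  ω_c = 36/43
  ⇒ ω_c²/ω_r² = 36/43
Coupling ω_r² = ω_s¹ ⇒ overall = 43/16 × 36/43 = 9/4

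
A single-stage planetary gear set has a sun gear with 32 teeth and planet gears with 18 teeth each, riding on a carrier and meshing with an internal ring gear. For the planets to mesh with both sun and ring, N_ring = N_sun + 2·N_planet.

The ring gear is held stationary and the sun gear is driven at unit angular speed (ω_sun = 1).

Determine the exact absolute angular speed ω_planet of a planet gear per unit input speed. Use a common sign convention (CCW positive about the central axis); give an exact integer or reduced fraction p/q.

N_ring = 32 + 2·18 = 68
32(ω_s−ω_c) = −68(ω_r−ω_c),  ω_r=0, ω_s=1
32(1−ω_c) = −68(0−ω_c)  ⇒  100ω_c = 32  ⇒  ω_c = 8/25
sun–planet: 32·(1−8/25) = −18·(ω_p−ω_c)  ⇒  ω_p−ω_c = −(32/18)·(17/25) = -272/225
ω_p = 8/25 − 272/225 = -8/9

-8/9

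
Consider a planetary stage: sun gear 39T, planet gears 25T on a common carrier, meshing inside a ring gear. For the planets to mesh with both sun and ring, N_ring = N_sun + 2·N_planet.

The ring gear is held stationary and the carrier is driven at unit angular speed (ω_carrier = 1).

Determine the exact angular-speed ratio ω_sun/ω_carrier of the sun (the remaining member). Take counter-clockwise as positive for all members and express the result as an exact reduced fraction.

N_ring = 39 + 2·25 = 89
39(ω_s−ω_c) = −89(ω_r−ω_c),  ω_r=0, ω_c=1
ω_s = 1 − (89/39)(0−1) = 128/39
ω_s/ω_c = 128/39

128/39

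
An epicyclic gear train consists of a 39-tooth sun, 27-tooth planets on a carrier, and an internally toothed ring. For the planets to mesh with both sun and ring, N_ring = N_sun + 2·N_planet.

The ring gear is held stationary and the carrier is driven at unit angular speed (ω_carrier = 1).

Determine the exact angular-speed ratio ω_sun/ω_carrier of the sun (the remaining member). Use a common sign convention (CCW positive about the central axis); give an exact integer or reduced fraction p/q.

N_ring = 39 + 2·27 = 93
39(ω_s−ω_c) = −93(ω_r−ω_c),  ω_r=0, ω_c=1
ω_s = 1 − (93/39)(0−1) = 44/13
ω_s/ω_c = 44/13

44/13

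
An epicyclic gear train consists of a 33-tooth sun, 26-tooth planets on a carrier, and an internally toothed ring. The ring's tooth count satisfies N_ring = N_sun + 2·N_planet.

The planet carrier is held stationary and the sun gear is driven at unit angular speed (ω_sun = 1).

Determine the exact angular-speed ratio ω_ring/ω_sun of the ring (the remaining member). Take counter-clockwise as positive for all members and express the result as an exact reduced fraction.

N_ring = 33 + 2·26 = 85
33(ω_s−ω_c) = −85(ω_r−ω_c),  ω_c=0, ω_s=1
ω_r = 0 − (33/85)(1−0) = -33/85
ω_r/ω_s = -33/85

-33/85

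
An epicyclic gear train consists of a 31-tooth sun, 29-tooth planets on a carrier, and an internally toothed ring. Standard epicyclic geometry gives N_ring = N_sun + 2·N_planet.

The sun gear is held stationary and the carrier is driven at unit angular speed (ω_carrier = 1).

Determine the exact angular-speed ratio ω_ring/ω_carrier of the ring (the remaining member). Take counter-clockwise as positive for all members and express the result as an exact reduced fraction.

120/89

N_ring = 31 + 2·29 = 89
31(ω_s−ω_c) = −89(ω_r−ω_c),  ω_s=0, ω_c=1
ω_r = 1 − (31/89)(0−1) = 120/89
ω_r/ω_c = 120/89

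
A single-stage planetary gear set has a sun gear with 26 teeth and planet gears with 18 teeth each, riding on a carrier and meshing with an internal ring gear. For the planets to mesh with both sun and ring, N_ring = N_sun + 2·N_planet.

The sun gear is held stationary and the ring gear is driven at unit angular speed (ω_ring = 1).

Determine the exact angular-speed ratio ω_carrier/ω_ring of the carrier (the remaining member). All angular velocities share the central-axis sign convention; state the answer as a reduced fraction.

N_ring = 26 + 2·18 = 62
26(ω_s−ω_c) = −62(ω_r−ω_c),  ω_s=0, ω_r=1
26(0−ω_c) = −62(1−ω_c)  ⇒  88ω_c = 62  ⇒  ω_c = 31/44
ω_c/ω_r = 31/44

31/44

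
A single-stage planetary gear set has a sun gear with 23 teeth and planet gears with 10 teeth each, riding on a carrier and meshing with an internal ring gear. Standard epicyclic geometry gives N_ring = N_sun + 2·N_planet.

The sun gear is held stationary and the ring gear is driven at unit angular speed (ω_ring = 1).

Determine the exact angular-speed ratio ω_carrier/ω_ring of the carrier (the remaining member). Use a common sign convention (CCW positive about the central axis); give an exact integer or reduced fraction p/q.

43/66

N_ring = 23 + 2·10 = 43
23(ω_s−ω_c) = −43(ω_r−ω_c),  ω_s=0, ω_r=1
23(0−ω_c) = −43(1−ω_c)  ⇒  66ω_c = 43  ⇒  ω_c = 43/66
ω_c/ω_r = 43/66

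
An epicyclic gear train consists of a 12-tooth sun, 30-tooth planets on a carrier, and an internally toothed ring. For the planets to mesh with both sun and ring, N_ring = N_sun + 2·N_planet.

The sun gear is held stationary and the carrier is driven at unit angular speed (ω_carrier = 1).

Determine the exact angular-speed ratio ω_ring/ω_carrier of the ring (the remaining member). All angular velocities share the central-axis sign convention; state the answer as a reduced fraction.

N_ring = 12 + 2·30 = 72
12(ω_s−ω_c) = −72(ω_r−ω_c),  ω_s=0, ω_c=1
ω_r = 1 − (12/72)(0−1) = 7/6
ω_r/ω_c = 7/6

7/6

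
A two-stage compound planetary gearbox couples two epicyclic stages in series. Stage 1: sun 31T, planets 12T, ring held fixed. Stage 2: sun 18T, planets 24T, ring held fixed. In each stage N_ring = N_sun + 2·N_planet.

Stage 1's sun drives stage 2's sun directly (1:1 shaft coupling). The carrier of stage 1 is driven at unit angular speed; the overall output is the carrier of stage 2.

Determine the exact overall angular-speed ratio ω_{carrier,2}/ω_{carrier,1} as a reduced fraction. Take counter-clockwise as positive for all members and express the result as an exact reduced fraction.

129/217

Stage 1: N_ring = 31 + 2·12 = 55
Stage 1: 31(ω_s−ω_c) = −55(ω_r−ω_c),  ω_r=0, ω_c=1
Stage 1: ω_s = 1 − (55/31)(0−1) = 86/31
  ⇒ ω_s¹/ω_c¹ = 86/31
Stage 2: N_ring = 18 + 2·24 = 66
Stage 2: 18(ω_s−ω_c) = −66(ω_r−ω_c),  ω_r=0, ω_s=1
Stage 2: 18(1−ω_c) = −66(0−ω_c)  ⇒  84ω_c = 18  ⇒  ω_c = 3/14
  ⇒ ω_c²/ω_s² = 3/14
Coupling ω_s² = ω_s¹ ⇒ overall = 86/31 × 3/14 = 129/217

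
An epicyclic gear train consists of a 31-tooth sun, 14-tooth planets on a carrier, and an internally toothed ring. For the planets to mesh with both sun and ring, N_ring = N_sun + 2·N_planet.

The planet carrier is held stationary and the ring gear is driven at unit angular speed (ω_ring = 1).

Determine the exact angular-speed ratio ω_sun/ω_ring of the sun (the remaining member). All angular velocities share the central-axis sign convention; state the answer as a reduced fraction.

-59/31

N_ring = 31 + 2·14 = 59
31(ω_s−ω_c) = −59(ω_r−ω_c),  ω_c=0, ω_r=1
ω_s = 0 − (59/31)(1−0) = -59/31
ω_s/ω_r = -59/31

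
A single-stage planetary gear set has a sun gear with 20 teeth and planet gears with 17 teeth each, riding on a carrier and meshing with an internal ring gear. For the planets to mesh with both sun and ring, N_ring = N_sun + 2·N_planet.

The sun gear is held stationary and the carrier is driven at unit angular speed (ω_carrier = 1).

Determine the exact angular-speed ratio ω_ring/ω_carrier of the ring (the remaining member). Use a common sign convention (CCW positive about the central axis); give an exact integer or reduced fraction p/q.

N_ring = 20 + 2·17 = 54
20(ω_s−ω_c) = −54(ω_r−ω_c),  ω_s=0, ω_c=1
ω_r = 1 − (20/54)(0−1) = 37/27
ω_r/ω_c = 37/27

37/27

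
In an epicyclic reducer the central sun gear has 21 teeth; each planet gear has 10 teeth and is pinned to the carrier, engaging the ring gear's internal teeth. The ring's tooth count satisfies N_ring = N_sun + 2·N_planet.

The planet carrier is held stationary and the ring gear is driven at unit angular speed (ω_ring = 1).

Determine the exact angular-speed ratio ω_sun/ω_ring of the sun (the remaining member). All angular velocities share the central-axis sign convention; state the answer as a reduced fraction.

N_ring = 21 + 2·10 = 41
21(ω_s−ω_c) = −41(ω_r−ω_c),  ω_c=0, ω_r=1
ω_s = 0 − (41/21)(1−0) = -41/21
ω_s/ω_r = -41/21

-41/21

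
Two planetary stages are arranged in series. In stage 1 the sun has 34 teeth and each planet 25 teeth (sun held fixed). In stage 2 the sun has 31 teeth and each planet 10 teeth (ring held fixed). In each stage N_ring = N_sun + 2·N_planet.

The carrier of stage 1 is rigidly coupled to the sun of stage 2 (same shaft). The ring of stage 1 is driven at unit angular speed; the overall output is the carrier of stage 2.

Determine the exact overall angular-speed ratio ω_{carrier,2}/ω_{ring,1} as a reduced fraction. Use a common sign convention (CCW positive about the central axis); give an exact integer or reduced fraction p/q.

651/2419

Stage 1: N_ring = 34 + 2·25 = 84
Stage 1: 34(ω_s−ω_c) = −84(ω_r−ω_c),  ω_s=0, ω_r=1
Stage 1: 34(0−ω_c) = −84(1−ω_c)  ⇒  118ω_c = 84  ⇒  ω_c = 42/59
  ⇒ ω_c¹/ω_r¹ = 42/59
Stage 2: N_ring = 31 + 2·10 = 51
Stage 2: 31(ω_s−ω_c) = −51(ω_r−ω_c),  ω_r=0, ω_s=1
Stage 2: 31(1−ω_c) = −51(0−ω_c)  ⇒  82ω_c = 31  ⇒  ω_c = 31/82
  ⇒ ω_c²/ω_s² = 31/82
Coupling ω_s² = ω_c¹ ⇒ overall = 42/59 × 31/82 = 651/2419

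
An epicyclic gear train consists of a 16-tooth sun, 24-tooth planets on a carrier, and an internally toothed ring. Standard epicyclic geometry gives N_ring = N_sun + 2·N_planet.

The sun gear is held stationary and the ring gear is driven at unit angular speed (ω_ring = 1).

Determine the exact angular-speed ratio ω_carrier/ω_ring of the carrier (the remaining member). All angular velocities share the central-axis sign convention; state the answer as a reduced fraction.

4/5

N_ring = 16 + 2·24 = 64
16(ω_s−ω_c) = −64(ω_r−ω_c),  ω_s=0, ω_r=1
16(0−ω_c) = −64(1−ω_c)  ⇒  80ω_c = 64  ⇒  ω_c = 4/5
ω_c/ω_r = 4/5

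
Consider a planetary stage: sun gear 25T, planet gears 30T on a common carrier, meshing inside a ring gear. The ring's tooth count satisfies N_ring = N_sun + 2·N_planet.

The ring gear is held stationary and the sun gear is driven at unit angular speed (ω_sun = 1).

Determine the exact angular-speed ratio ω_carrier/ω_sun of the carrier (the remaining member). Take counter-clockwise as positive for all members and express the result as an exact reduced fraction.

5/22

N_ring = 25 + 2·30 = 85
25(ω_s−ω_c) = −85(ω_r−ω_c),  ω_r=0, ω_s=1
25(1−ω_c) = −85(0−ω_c)  ⇒  110ω_c = 25  ⇒  ω_c = 5/22
ω_c/ω_s = 5/22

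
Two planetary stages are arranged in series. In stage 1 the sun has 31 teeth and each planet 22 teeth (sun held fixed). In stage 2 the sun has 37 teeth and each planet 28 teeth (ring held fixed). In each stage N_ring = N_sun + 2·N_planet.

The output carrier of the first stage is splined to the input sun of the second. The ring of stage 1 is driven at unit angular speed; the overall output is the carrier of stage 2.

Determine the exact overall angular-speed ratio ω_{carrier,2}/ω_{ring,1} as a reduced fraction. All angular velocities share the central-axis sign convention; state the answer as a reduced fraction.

555/2756

Stage 1: N_ring = 31 + 2·22 = 75
Stage 1: 31(ω_s−ω_c) = −75(ω_r−ω_c),  ω_s=0, ω_r=1
Stage 1: 31(0−ω_c) = −75(1−ω_c)  ⇒  106ω_c = 75  ⇒  ω_c = 75/106
  ⇒ ω_c¹/ω_r¹ = 75/106
Stage 2: N_ring = 37 + 2·28 = 93
Stage 2: 37(ω_s−ω_c) = −93(ω_r−ω_c),  ω_r=0, ω_s=1
Stage 2: 37(1−ω_c) = −93(0−ω_c)  ⇒  130ω_c = 37  ⇒  ω_c = 37/130
  ⇒ ω_c²/ω_s² = 37/130
Coupling ω_s² = ω_c¹ ⇒ overall = 75/106 × 37/130 = 555/2756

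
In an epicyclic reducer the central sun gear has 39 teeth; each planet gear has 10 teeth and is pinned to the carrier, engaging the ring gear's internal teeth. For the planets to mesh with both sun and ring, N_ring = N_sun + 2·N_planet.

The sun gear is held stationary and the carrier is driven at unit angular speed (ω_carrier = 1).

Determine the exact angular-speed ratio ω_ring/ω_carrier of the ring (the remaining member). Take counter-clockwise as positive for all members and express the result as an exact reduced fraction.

N_ring = 39 + 2·10 = 59
39(ω_s−ω_c) = −59(ω_r−ω_c),  ω_s=0, ω_c=1
ω_r = 1 − (39/59)(0−1) = 98/59
ω_r/ω_c = 98/59

98/59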